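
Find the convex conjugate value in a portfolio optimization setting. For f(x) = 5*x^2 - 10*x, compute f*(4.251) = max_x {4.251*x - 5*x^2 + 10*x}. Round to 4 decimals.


f*(y) = sup_x {y*x - a*x^2 - b*x} = sup_x {(y-b)*x - a*x^2}
FOC: (y - b) - 2a*x = 0 => x* = (y - b)/(2a)
x* = (4.251 + 10)/(2*5) = 1.4251
f*(4.251) = (y-b)^2/(4a) = (4.251 + 10)^2/(4*5)
= 203.091/20 = 10.1546


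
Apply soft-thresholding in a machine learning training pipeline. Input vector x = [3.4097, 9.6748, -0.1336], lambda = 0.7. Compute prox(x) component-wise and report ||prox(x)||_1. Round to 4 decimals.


Soft-thresholding with lambda = 0.7:
prox(3.4097) = sign(3.4097)*max(|3.4097| - 0.7, 0) = 2.7097
prox(9.6748) = sign(9.6748)*max(|9.6748| - 0.7, 0) = 8.9748
prox(-0.1336) = sign(-0.1336)*max(|-0.1336| - 0.7, 0) = 0.0
prox(x) = [2.7097, 8.9748, 0.0]
||prox(x)||_1 = 2.7097 + 8.9748 + 0.0 = 11.6845


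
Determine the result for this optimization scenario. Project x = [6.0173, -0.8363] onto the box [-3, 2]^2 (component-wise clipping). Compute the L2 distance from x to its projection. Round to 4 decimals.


Project each component onto [-3, 2].
clip(6.0173) = 2.0, clip(-0.8363) = -0.8363
Projection = [2.0, -0.8363]
Squared diffs: [16.1387, 0.0]
Distance = sqrt(16.1387) = 4.0173


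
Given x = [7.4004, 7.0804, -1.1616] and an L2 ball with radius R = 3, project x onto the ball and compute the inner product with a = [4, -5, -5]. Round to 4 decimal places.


Step 1: Compute ||x|| (intermediates to 6 decimals).
||x|| = sqrt(7.4004^2 + 7.0804^2 + (-1.1616)^2) = 10.307633
Step 2: Project.
Since ||x|| > R, scale = R/||x|| = 3/10.307633 = 0.291046, proj(x) = scale * x
proj(x) = [2.153857, 2.060722, -0.338079]
Step 3: Dot product.
a^T * proj(x) = 4*2.153857 - 5*2.060722 - 5*(-0.338079) = 0.0022


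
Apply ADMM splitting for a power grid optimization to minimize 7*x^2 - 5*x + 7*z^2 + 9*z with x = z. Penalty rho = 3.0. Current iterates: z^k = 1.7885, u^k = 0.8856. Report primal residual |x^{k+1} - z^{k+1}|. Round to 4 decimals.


ADMM iteration with rho = 3.0, z^k = 1.7885, u^k = 0.8856
Step 1: x-update.
Minimize 7*x^2 - 5*x + (3.0/2)*(x - 1.7885 + 0.8856)^2
FOC: (2*7 + 3.0)*x = 5 + 3.0*(1.7885 - 0.8856)
x^{k+1} = 0.4535
Step 2: z-update.
Minimize 7*z^2 + 9*z + (3.0/2)*(0.4535 - z + 0.8856)^2
FOC: (2*7 + 3.0)*z = -9 + 3.0*(0.4535 + 0.8856)
z^{k+1} = -0.2931
Step 3: u-update.
u^{k+1} = 0.8856 + 0.4535 + 0.2931 = 1.6322
Step 4: Primal residual = |0.4535 + 0.2931| = 0.7466


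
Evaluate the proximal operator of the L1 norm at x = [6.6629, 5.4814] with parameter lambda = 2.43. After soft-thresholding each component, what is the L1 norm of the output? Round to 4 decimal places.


Soft-thresholding with lambda = 2.43:
prox(6.6629) = sign(6.6629)*max(|6.6629| - 2.43, 0) = 4.2329
prox(5.4814) = sign(5.4814)*max(|5.4814| - 2.43, 0) = 3.0514
prox(x) = [4.2329, 3.0514]
||prox(x)||_1 = 4.2329 + 3.0514 = 7.2843


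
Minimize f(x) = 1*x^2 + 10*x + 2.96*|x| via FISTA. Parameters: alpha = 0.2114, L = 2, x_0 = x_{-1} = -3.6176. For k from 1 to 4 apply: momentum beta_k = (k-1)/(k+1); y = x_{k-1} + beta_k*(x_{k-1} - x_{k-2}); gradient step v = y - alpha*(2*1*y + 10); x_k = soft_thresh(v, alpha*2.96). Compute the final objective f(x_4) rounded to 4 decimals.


FISTA on f(x) = 1*x^2 + 10*x + 2.96*|x|
L = 2, alpha = 0.2114
Iteration 1: beta = 0.0, y = -3.6176 + 0.0*(-3.6176 + 3.6176) = -3.6176
  grad(y) = 2.7648, v = y - alpha*grad = -4.2021
  prox(v) = soft_thresh(-4.2021, 0.6257) = -3.5763
Iteration 2: beta = 0.3333, y = -3.5763 + 0.3333*(-3.5763 + 3.6176) = -3.5626
  grad(y) = 2.8748, v = y - alpha*grad = -4.1703
  prox(v) = soft_thresh(-4.1703, 0.6257) = -3.5446
Iteration 3: beta = 0.5, y = -3.5446 + 0.5*(-3.5446 + 3.5763) = -3.5287
  grad(y) = 2.9426, v = y - alpha*grad = -4.1508
  prox(v) = soft_thresh(-4.1508, 0.6257) = -3.525
Iteration 4: beta = 0.6, y = -3.525 + 0.6*(-3.525 + 3.5446) = -3.5133
  grad(y) = 2.9734, v = y - alpha*grad = -4.1419
  prox(v) = soft_thresh(-4.1419, 0.6257) = -3.5161
f(x_4) = 1*(-3.5161)^2 + 10*(-3.5161) + 2.96*|-3.5161| = -12.3904


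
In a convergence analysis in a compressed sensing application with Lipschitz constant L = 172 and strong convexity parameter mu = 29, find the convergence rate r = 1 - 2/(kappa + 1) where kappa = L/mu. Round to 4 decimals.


Step 1: Compute the condition number.
kappa = L/mu = 172/29 = 5.931
Step 2: Compute the convergence rate.
r = 1 - 2/(kappa + 1) = 1 - 2*mu/(L + mu) = (L - mu)/(L + mu) = 143/201 = 0.7114


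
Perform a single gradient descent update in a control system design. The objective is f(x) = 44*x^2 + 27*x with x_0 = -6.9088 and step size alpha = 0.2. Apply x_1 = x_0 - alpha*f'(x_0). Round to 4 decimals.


We compute the gradient at x_0 and apply the update.
f'(x) = 88*x + 27
f'(-6.9088) = 88*-6.9088 + 27 = -580.9744
x_1 = -6.9088 - 0.2*-580.9744 = 109.2861


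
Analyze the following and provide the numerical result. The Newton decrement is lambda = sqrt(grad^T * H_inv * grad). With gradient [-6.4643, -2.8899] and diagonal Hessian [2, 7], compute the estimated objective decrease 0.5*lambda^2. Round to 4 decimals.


Step 1: H is diagonal, so H^(-1) * g = [-3.2322, -0.4128].
Step 2: g^T H^(-1) g = sum_i g_i^2 / H_ii
  = (-6.4643)^2/2 + (-2.8899)^2/7
  = 20.8936 + 1.1931 = 22.0867
Step 3: Objective decrease = 0.5 * g^T H^(-1) g = 11.0433


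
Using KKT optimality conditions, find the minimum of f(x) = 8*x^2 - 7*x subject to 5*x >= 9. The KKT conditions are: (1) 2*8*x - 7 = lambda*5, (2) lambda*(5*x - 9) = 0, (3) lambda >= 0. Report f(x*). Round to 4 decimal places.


Step 1: Try lambda = 0 (constraint inactive).
x_unc = 7/(2*8) = 0.4375
Check: 5*0.4375 = 2.1875 < 9 -- violated!
Step 2: Constraint must be active: 5*x = 9
x* = 9/5 = 1.8
lambda = (2*8*1.8 - 7)/5 = 4.36
Step 3: Compute optimal value.
f(x*) = 8*1.8^2 - 7*1.8 = 13.32


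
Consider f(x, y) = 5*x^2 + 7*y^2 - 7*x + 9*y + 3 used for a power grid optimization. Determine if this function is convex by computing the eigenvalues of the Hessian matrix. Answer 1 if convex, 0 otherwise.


The Hessian of f(x,y) = 5*x^2 + 7*y^2 - 7*x + 9*y + 3 is:
H = [[10, 0], [0, 14]]
Trace = 10 + 14 = 24
Determinant = 10*14 - (0)^2 = 140
Discriminant = (24)^2 - 4*140 = 16.0
Eigenvalues: lambda_1 = 10.0, lambda_2 = 14.0
The function is convex.

1


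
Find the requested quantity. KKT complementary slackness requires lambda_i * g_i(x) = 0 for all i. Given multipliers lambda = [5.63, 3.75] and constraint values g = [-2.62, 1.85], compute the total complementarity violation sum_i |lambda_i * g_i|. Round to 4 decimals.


KKT complementary slackness check:
lambda_1 * g_1 = 5.63 * -2.62 = -14.7506
lambda_2 * g_2 = 3.75 * 1.85 = 6.9375
Total violation = 14.7506 + 6.9375 = 21.6881


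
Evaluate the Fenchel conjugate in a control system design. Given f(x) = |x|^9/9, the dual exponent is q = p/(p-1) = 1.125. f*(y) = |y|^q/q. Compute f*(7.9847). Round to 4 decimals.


The conjugate exponent q satisfies 1/p + 1/q = 1.
p = 9, so q = 9/(9 - 1) = 1.125
|y|^q = 7.9847^1.125 = 10.3524
f*(7.9847) = 10.3524 / 1.125 = 9.2021


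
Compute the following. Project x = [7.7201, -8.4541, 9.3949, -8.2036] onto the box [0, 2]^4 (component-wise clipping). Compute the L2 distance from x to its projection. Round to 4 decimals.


Project each component onto [0, 2].
clip(7.7201) = 2.0, clip(-8.4541) = 0.0, clip(9.3949) = 2.0, clip(-8.2036) = 0.0
Projection = [2.0, 0.0, 2.0, 0.0]
Squared diffs: [32.7195, 71.4718, 54.6845, 67.2991]
Distance = sqrt(226.1749) = 15.0391


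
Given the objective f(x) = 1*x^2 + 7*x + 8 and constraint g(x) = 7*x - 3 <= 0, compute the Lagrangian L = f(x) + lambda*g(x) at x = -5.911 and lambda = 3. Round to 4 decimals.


Step 1: Evaluate f(x).
f(-5.911) = 1*(-5.911)^2 + 7*(-5.911) + 8 = 1.5629
Step 2: Evaluate g(x).
g(-5.911) = 7*-5.911 - 3 = -44.377
Step 3: Compute Lagrangian.
L = 1.5629 + 3*-44.377 = -131.5681


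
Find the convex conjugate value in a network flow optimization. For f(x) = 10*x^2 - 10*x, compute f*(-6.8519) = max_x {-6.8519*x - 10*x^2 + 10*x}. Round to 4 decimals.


f*(y) = sup_x {y*x - a*x^2 - b*x} = sup_x {(y-b)*x - a*x^2}
FOC: (y - b) - 2a*x = 0 => x* = (y - b)/(2a)
x* = (-6.8519 + 10)/(2*10) = 0.1574
f*(-6.8519) = (y-b)^2/(4a) = (-6.8519 + 10)^2/(4*10)
= 9.9105/40 = 0.2478


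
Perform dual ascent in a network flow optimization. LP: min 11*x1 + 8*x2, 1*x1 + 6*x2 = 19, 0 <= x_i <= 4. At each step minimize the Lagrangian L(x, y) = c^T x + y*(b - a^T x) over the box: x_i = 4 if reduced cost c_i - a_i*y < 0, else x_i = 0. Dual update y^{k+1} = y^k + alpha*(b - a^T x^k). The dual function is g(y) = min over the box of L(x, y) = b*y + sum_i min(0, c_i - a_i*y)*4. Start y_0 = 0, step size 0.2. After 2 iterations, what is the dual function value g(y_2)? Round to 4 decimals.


Dual ascent for LP: min 11*x1 + 8*x2, 1*x1 + 6*x2 = 19, 0 <= x_i <= 4
Step 1: y^k = 0.0, reduced costs: (11.0, 8.0)
  x^k = (0.0, 0.0), subgradient = b - a^T x = 19.0
  y^{k+1} = 0.0 + 0.2*19.0 = 3.8
Step 2: y^k = 3.8, reduced costs: (7.2, -14.8)
  x^k = (0.0, 4.0), subgradient = b - a^T x = -5.0
  y^{k+1} = 3.8 + 0.2*-5.0 = 2.8
Dual objective at y_2 = 2.8: reduced costs (8.2, -8.8), box minimizer x = (0.0, 4.0)
g(y_2) = b*y + (c1 - a1*y)*x1 + (c2 - a2*y)*x2 = 19*2.8 + 8.2*0.0 + (-8.8)*4.0 = 53.2 + 0.0 - 35.2 = 18.0


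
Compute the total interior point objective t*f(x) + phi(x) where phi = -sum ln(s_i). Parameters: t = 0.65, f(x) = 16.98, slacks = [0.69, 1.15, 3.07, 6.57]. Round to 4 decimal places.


Step 1: Compute log-barrier.
ln values: [-0.3711, 0.1398, 1.1217, 1.8825]
phi = -(-0.3711 + 0.1398 + 1.1217 + 1.8825) = -2.7729
Step 2: Compute augmented objective.
t*f(x) = 0.65*16.98 = 11.037
Total = 11.037 - 2.7729 = 8.2641


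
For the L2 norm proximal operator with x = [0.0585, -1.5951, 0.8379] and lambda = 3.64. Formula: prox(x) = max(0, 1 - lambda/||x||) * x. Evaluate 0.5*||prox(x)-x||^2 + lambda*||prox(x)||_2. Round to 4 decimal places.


Step 1: Compute ||x||.
||x|| = 1.8027
Step 2: Compute scaling factor.
scale = max(0, 1 - 3.64/1.8027) = 0.0
Step 3: prox(x) = [0.0, -0.0, 0.0]
||prox(x)|| = 0.0
Step 4: Proximal objective.
0.5*||prox-x||^2 = 1.6249
lambda*||prox|| = 0.0
Total = 1.6249


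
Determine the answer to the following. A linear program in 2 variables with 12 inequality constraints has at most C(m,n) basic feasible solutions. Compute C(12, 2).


Each vertex corresponds to some choice of n active constraints out of m, so the number of vertices is at most C(m, n) = m! / (n!(m-n)!).
m = 12, n = 2
Numerator: 12 * 11
Denominator: 2! = 2
C(12, 2) = 66


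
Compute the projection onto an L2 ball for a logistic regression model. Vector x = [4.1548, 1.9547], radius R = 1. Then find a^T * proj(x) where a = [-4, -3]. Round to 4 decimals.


Step 1: Compute ||x|| (intermediates to 6 decimals).
||x|| = sqrt(4.1548^2 + 1.9547^2) = 4.591646
Step 2: Project.
Since ||x|| > R, scale = R/||x|| = 1/4.591646 = 0.217787, proj(x) = scale * x
proj(x) = [0.904861, 0.425708]
Step 3: Dot product.
a^T * proj(x) = -4*0.904861 - 3*0.425708 = -4.8966


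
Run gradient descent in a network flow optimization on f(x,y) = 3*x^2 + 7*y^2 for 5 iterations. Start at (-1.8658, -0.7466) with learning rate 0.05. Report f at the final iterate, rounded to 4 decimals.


Gradient descent on f(x,y) = 3*x^2 + 7*y^2.
Starting point: (-1.8658, -0.7466), alpha = 0.05
Step 1: grad_x = 2*3*-1.8658 = -11.1948, grad_y = 2*7*-0.7466 = -10.4524
  x_1 = -1.8658 - 0.05*-11.1948 = -1.3061
  y_1 = -0.7466 - 0.05*-10.4524 = -0.224
Step 2: grad_x = 2*3*-1.3061 = -7.8364, grad_y = 2*7*-0.224 = -3.1357
  x_2 = -1.3061 - 0.05*-7.8364 = -0.9142
  y_2 = -0.224 - 0.05*-3.1357 = -0.0672
Step 3: grad_x = 2*3*-0.9142 = -5.4855, grad_y = 2*7*-0.0672 = -0.9407
  x_3 = -0.9142 - 0.05*-5.4855 = -0.64
  y_3 = -0.0672 - 0.05*-0.9407 = -0.0202
Step 4: grad_x = 2*3*-0.64 = -3.8398, grad_y = 2*7*-0.0202 = -0.2822
  x_4 = -0.64 - 0.05*-3.8398 = -0.448
  y_4 = -0.0202 - 0.05*-0.2822 = -0.006
Step 5: grad_x = 2*3*-0.448 = -2.6879, grad_y = 2*7*-0.006 = -0.0847
  x_5 = -0.448 - 0.05*-2.6879 = -0.3136
  y_5 = -0.006 - 0.05*-0.0847 = -0.0018
f(-0.3136, -0.0018) = 3*(-0.3136)^2 + 7*(-0.0018)^2 = 0.295


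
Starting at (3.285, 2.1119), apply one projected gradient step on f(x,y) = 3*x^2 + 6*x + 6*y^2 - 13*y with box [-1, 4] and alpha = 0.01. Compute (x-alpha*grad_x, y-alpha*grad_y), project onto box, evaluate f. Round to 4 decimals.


Step 1: Compute gradient at (3.285, 2.1119).
grad_x = 2*3*3.285 + 6 = 25.71
grad_y = 2*6*2.1119 - 13 = 12.3428
Step 2: Gradient step.
x_raw = 3.285 - 0.01*25.71 = 3.0279
y_raw = 2.1119 - 0.01*12.3428 = 1.9885
Step 3: Project onto [-1, 4].
x_proj = clip(3.0279) = 3.0279
y_proj = clip(1.9885) = 1.9885
Step 4: Evaluate f.
f(3.0279, 1.9885) = 43.5459


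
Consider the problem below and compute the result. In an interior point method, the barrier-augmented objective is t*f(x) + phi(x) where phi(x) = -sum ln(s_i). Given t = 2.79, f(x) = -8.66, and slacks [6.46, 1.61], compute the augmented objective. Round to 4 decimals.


Step 1: Compute log-barrier.
ln values: [1.8656, 0.4762]
phi = -(1.8656 + 0.4762) = -2.3419
Step 2: Compute augmented objective.
t*f(x) = 2.79*-8.66 = -24.1614
Total = -24.1614 - 2.3419 = -26.5033


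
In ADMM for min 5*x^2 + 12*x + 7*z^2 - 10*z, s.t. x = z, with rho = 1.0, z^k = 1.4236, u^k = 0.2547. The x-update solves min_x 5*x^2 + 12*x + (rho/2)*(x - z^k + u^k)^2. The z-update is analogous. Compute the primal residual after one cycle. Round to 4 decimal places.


ADMM iteration with rho = 1.0, z^k = 1.4236, u^k = 0.2547
Step 1: x-update.
Minimize 5*x^2 + 12*x + (1.0/2)*(x - 1.4236 + 0.2547)^2
FOC: (2*5 + 1.0)*x = -12 + 1.0*(1.4236 - 0.2547)
x^{k+1} = -0.9846
Step 2: z-update.
Minimize 7*z^2 - 10*z + (1.0/2)*(-0.9846 - z + 0.2547)^2
FOC: (2*7 + 1.0)*z = 10 + 1.0*(-0.9846 + 0.2547)
z^{k+1} = 0.618
Step 3: u-update.
u^{k+1} = 0.2547 - 0.9846 - 0.618 = -1.3479
Step 4: Primal residual = |-0.9846 - 0.618| = 1.6026


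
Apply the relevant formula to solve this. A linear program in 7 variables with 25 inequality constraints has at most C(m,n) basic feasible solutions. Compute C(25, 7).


Each vertex corresponds to some choice of n active constraints out of m, so the number of vertices is at most C(m, n) = m! / (n!(m-n)!).
m = 25, n = 7
Numerator: 25 * 24 * 23 * 22 * 21 * 20 * 19
Denominator: 7! = 5040
C(25, 7) = 480700


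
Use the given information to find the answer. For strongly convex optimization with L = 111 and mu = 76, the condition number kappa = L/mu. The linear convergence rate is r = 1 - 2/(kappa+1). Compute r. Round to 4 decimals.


Step 1: Compute the condition number.
kappa = L/mu = 111/76 = 1.4605
Step 2: Compute the convergence rate.
r = 1 - 2/(kappa + 1) = 1 - 2*mu/(L + mu) = (L - mu)/(L + mu) = 35/187 = 0.1872


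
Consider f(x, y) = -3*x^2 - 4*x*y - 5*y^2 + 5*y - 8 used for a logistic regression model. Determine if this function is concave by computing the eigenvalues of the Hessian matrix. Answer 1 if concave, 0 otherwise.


The Hessian of f(x,y) = -3*x^2 - 4*x*y - 5*y^2 + 5*y - 8 is:
H = [[-6, -4], [-4, -10]]
Trace = -6 - 10 = -16
Determinant = -6*-10 - (-4)^2 = 44
Discriminant = (-16)^2 - 4*44 = 80.0
Eigenvalues: lambda_1 = -12.4721, lambda_2 = -3.5279
The function is concave.

1


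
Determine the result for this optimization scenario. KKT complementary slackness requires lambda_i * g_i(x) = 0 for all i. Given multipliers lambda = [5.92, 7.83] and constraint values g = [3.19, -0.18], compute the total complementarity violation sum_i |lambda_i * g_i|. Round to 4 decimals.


KKT complementary slackness check:
lambda_1 * g_1 = 5.92 * 3.19 = 18.8848
lambda_2 * g_2 = 7.83 * -0.18 = -1.4094
Total violation = 18.8848 + 1.4094 = 20.2942


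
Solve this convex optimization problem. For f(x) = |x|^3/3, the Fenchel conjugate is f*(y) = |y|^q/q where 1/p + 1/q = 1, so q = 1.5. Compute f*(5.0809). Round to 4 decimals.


The conjugate exponent q satisfies 1/p + 1/q = 1.
p = 3, so q = 3/(3 - 1) = 1.5
|y|^q = 5.0809^1.5 = 11.4528
f*(5.0809) = 11.4528 / 1.5 = 7.6352


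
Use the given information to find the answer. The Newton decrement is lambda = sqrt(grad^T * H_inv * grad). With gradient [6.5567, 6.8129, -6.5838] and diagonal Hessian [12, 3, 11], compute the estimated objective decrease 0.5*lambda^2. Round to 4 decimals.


Step 1: H is diagonal, so H^(-1) * g = [0.5464, 2.271, -0.5985].
Step 2: g^T H^(-1) g = sum_i g_i^2 / H_ii
  = (6.5567)^2/12 + (6.8129)^2/3 + (-6.5838)^2/11
  = 3.5825 + 15.4719 + 3.9406 = 22.995
Step 3: Objective decrease = 0.5 * g^T H^(-1) g = 11.4975


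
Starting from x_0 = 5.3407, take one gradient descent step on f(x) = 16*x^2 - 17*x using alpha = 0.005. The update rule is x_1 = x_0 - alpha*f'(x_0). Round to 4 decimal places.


We compute the gradient at x_0 and apply the update.
f'(x) = 32*x - 17
f'(5.3407) = 32*5.3407 - 17 = 153.9024
x_1 = 5.3407 - 0.005*153.9024 = 4.5712


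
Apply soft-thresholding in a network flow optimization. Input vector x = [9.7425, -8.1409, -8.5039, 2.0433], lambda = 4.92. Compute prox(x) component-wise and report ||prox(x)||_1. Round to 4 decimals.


Soft-thresholding with lambda = 4.92:
prox(9.7425) = sign(9.7425)*max(|9.7425| - 4.92, 0) = 4.8225
prox(-8.1409) = sign(-8.1409)*max(|-8.1409| - 4.92, 0) = -3.2209
prox(-8.5039) = sign(-8.5039)*max(|-8.5039| - 4.92, 0) = -3.5839
prox(2.0433) = sign(2.0433)*max(|2.0433| - 4.92, 0) = 0.0
prox(x) = [4.8225, -3.2209, -3.5839, 0.0]
||prox(x)||_1 = 4.8225 + 3.2209 + 3.5839 + 0.0 = 11.6273


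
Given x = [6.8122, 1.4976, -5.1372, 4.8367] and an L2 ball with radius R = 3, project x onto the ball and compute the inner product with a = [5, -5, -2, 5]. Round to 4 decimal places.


Step 1: Compute ||x|| (intermediates to 6 decimals).
||x|| = sqrt(6.8122^2 + 1.4976^2 + (-5.1372)^2 + 4.8367^2) = 9.921359
Step 2: Project.
Since ||x|| > R, scale = R/||x|| = 3/9.921359 = 0.302378, proj(x) = scale * x
proj(x) = [2.059859, 0.452841, -1.553376, 1.462512]
Step 3: Dot product.
a^T * proj(x) = 5*2.059859 - 5*0.452841 - 2*(-1.553376) + 5*1.462512 = 18.4544


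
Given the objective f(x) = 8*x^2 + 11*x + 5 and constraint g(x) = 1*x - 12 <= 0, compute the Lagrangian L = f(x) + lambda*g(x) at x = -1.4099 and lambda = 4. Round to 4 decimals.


Step 1: Evaluate f(x).
f(-1.4099) = 8*(-1.4099)^2 + 11*(-1.4099) + 5 = 5.3936
Step 2: Evaluate g(x).
g(-1.4099) = 1*-1.4099 - 12 = -13.4099
Step 3: Compute Lagrangian.
L = 5.3936 + 4*-13.4099 = -48.246


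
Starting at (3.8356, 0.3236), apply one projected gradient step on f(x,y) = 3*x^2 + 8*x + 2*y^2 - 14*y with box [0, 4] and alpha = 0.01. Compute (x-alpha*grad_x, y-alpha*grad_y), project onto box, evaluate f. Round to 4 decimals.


Step 1: Compute gradient at (3.8356, 0.3236).
grad_x = 2*3*3.8356 + 8 = 31.0136
grad_y = 2*2*0.3236 - 14 = -12.7056
Step 2: Gradient step.
x_raw = 3.8356 - 0.01*31.0136 = 3.5255
y_raw = 0.3236 - 0.01*-12.7056 = 0.4507
Step 3: Project onto [0, 4].
x_proj = clip(3.5255) = 3.5255
y_proj = clip(0.4507) = 0.4507
Step 4: Evaluate f.
f(3.5255, 0.4507) = 59.5874


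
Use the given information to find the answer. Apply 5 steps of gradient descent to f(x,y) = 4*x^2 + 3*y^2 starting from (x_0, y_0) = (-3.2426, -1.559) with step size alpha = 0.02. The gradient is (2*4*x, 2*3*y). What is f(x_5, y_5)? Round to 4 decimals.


Gradient descent on f(x,y) = 4*x^2 + 3*y^2.
Starting point: (-3.2426, -1.559), alpha = 0.02
Step 1: grad_x = 2*4*-3.2426 = -25.9408, grad_y = 2*3*-1.559 = -9.354
  x_1 = -3.2426 - 0.02*-25.9408 = -2.7238
  y_1 = -1.559 - 0.02*-9.354 = -1.3719
Step 2: grad_x = 2*4*-2.7238 = -21.7903, grad_y = 2*3*-1.3719 = -8.2315
  x_2 = -2.7238 - 0.02*-21.7903 = -2.288
  y_2 = -1.3719 - 0.02*-8.2315 = -1.2073
Step 3: grad_x = 2*4*-2.288 = -18.3038, grad_y = 2*3*-1.2073 = -7.2437
  x_3 = -2.288 - 0.02*-18.3038 = -1.9219
  y_3 = -1.2073 - 0.02*-7.2437 = -1.0624
Step 4: grad_x = 2*4*-1.9219 = -15.3752, grad_y = 2*3*-1.0624 = -6.3745
  x_4 = -1.9219 - 0.02*-15.3752 = -1.6144
  y_4 = -1.0624 - 0.02*-6.3745 = -0.9349
Step 5: grad_x = 2*4*-1.6144 = -12.9152, grad_y = 2*3*-0.9349 = -5.6096
  x_5 = -1.6144 - 0.02*-12.9152 = -1.3561
  y_5 = -0.9349 - 0.02*-5.6096 = -0.8227
f(-1.3561, -0.8227) = 4*(-1.3561)^2 + 3*(-0.8227)^2 = 9.3866


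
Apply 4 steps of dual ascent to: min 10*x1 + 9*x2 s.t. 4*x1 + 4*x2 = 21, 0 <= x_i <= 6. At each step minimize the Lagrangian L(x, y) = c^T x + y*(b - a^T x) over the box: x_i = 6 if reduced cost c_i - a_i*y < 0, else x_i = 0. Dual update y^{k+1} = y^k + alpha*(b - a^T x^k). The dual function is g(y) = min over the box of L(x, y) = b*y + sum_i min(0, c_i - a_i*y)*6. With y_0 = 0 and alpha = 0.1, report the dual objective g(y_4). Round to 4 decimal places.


Dual ascent for LP: min 10*x1 + 9*x2, 4*x1 + 4*x2 = 21, 0 <= x_i <= 6
Step 1: y^k = 0.0, reduced costs: (10.0, 9.0)
  x^k = (0.0, 0.0), subgradient = b - a^T x = 21.0
  y^{k+1} = 0.0 + 0.1*21.0 = 2.1
Step 2: y^k = 2.1, reduced costs: (1.6, 0.6)
  x^k = (0.0, 0.0), subgradient = b - a^T x = 21.0
  y^{k+1} = 2.1 + 0.1*21.0 = 4.2
Step 3: y^k = 4.2, reduced costs: (-6.8, -7.8)
  x^k = (6.0, 6.0), subgradient = b - a^T x = -27.0
  y^{k+1} = 4.2 + 0.1*-27.0 = 1.5
Step 4: y^k = 1.5, reduced costs: (4.0, 3.0)
  x^k = (0.0, 0.0), subgradient = b - a^T x = 21.0
  y^{k+1} = 1.5 + 0.1*21.0 = 3.6
Dual objective at y_4 = 3.6: reduced costs (-4.4, -5.4), box minimizer x = (6.0, 6.0)
g(y_4) = b*y + (c1 - a1*y)*x1 + (c2 - a2*y)*x2 = 21*3.6 + (-4.4)*6.0 + (-5.4)*6.0 = 75.6 - 26.4 - 32.4 = 16.8


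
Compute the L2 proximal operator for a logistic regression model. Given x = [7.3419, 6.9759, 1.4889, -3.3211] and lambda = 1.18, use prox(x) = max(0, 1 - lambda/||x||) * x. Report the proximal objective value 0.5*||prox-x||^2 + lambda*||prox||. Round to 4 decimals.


Step 1: Compute ||x||.
||x|| = 10.7617
Step 2: Compute scaling factor.
scale = max(0, 1 - 1.18/10.7617) = 0.8904
Step 3: prox(x) = [6.5369, 6.211, 1.3256, -2.9569]
||prox(x)|| = 9.5817
Step 4: Proximal objective.
0.5*||prox-x||^2 = 0.6962
lambda*||prox|| = 11.3064
Total = 12.0026


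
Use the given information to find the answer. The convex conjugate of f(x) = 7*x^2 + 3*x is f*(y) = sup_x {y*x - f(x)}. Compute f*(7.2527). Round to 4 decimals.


f*(y) = sup_x {y*x - a*x^2 - b*x} = sup_x {(y-b)*x - a*x^2}
FOC: (y - b) - 2a*x = 0 => x* = (y - b)/(2a)
x* = (7.2527 - 3)/(2*7) = 0.3038
f*(7.2527) = (y-b)^2/(4a) = (7.2527 - 3)^2/(4*7)
= 18.0855/28 = 0.6459


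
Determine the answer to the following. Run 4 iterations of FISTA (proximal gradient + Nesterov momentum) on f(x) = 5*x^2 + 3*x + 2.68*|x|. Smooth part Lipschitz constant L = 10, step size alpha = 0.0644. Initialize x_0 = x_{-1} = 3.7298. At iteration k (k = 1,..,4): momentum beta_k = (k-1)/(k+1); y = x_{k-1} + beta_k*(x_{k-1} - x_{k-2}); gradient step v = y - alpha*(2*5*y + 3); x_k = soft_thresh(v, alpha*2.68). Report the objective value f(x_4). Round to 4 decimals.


FISTA on f(x) = 5*x^2 + 3*x + 2.68*|x|
L = 10, alpha = 0.0644
Iteration 1: beta = 0.0, y = 3.7298 + 0.0*(3.7298 - 3.7298) = 3.7298
  grad(y) = 40.298, v = y - alpha*grad = 1.1346
  prox(v) = soft_thresh(1.1346, 0.1726) = 0.962
Iteration 2: beta = 0.3333, y = 0.962 + 0.3333*(0.962 - 3.7298) = 0.0394
  grad(y) = 3.3942, v = y - alpha*grad = -0.1792
  prox(v) = soft_thresh(-0.1792, 0.1726) = -0.0066
Iteration 3: beta = 0.5, y = -0.0066 + 0.5*(-0.0066 - 0.962) = -0.4909
  grad(y) = -1.9087, v = y - alpha*grad = -0.3679
  prox(v) = soft_thresh(-0.3679, 0.1726) = -0.1954
Iteration 4: beta = 0.6, y = -0.1954 + 0.6*(-0.1954 + 0.0066) = -0.3086
  grad(y) = -0.0863, v = y - alpha*grad = -0.3031
  prox(v) = soft_thresh(-0.3031, 0.1726) = -0.1305
f(x_4) = 5*(-0.1305)^2 + 3*(-0.1305) + 2.68*|-0.1305| = 0.0434


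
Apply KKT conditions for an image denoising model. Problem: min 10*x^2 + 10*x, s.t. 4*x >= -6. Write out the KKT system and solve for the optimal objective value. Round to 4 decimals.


Step 1: Try lambda = 0 (constraint inactive).
Stationarity: 2*10*x + 10 = 0
x* = -10/(2*10) = -0.5
Check constraint: 4*-0.5 = -2.0 >= -6 -- satisfied.
Step 2: Compute optimal value.
f(x*) = 10*(-0.5)^2 + 10*(-0.5) = -2.5


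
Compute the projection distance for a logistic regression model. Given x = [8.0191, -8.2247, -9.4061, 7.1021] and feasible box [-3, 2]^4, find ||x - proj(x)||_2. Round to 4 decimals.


Project each component onto [-3, 2].
clip(8.0191) = 2.0, clip(-8.2247) = -3.0, clip(-9.4061) = -3.0, clip(7.1021) = 2.0
Projection = [2.0, -3.0, -3.0, 2.0]
Squared diffs: [36.2296, 27.2975, 41.0381, 26.0314]
Distance = sqrt(130.5966) = 11.4279


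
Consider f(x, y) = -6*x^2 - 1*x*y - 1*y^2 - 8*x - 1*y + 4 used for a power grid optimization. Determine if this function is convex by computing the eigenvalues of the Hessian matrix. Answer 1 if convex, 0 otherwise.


The Hessian of f(x,y) = -6*x^2 - 1*x*y - 1*y^2 - 8*x - 1*y + 4 is:
H = [[-12, -1], [-1, -2]]
Trace = -12 - 2 = -14
Determinant = -12*-2 - (-1)^2 = 23
Discriminant = (-14)^2 - 4*23 = 104.0
Eigenvalues: lambda_1 = -12.099, lambda_2 = -1.901
The function is not convex.

0


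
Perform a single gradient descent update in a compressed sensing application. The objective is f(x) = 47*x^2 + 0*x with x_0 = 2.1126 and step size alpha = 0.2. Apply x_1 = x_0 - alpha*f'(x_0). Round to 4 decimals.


We compute the gradient at x_0 and apply the update.
f'(x) = 94*x + 0
f'(2.1126) = 94*2.1126 + 0 = 198.5844
x_1 = 2.1126 - 0.2*198.5844 = -37.6043


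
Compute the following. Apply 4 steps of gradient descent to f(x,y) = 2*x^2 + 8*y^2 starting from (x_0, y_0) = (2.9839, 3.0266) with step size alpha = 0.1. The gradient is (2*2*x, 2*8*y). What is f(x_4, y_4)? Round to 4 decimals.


Gradient descent on f(x,y) = 2*x^2 + 8*y^2.
Starting point: (2.9839, 3.0266), alpha = 0.1
Step 1: grad_x = 2*2*2.9839 = 11.9356, grad_y = 2*8*3.0266 = 48.4256
  x_1 = 2.9839 - 0.1*11.9356 = 1.7903
  y_1 = 3.0266 - 0.1*48.4256 = -1.816
Step 2: grad_x = 2*2*1.7903 = 7.1614, grad_y = 2*8*-1.816 = -29.0554
  x_2 = 1.7903 - 0.1*7.1614 = 1.0742
  y_2 = -1.816 - 0.1*-29.0554 = 1.0896
Step 3: grad_x = 2*2*1.0742 = 4.2968, grad_y = 2*8*1.0896 = 17.4332
  x_3 = 1.0742 - 0.1*4.2968 = 0.6445
  y_3 = 1.0896 - 0.1*17.4332 = -0.6537
Step 4: grad_x = 2*2*0.6445 = 2.5781, grad_y = 2*8*-0.6537 = -10.4599
  x_4 = 0.6445 - 0.1*2.5781 = 0.3867
  y_4 = -0.6537 - 0.1*-10.4599 = 0.3922
f(0.3867, 0.3922) = 2*0.3867^2 + 8*0.3922^2 = 1.53


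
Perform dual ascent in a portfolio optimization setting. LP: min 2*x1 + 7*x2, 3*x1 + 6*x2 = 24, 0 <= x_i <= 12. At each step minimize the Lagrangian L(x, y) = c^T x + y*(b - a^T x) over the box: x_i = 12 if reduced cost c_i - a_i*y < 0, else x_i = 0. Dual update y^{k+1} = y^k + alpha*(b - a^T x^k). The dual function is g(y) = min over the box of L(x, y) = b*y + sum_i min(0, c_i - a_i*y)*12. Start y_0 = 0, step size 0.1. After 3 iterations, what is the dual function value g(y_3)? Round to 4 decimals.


Dual ascent for LP: min 2*x1 + 7*x2, 3*x1 + 6*x2 = 24, 0 <= x_i <= 12
Step 1: y^k = 0.0, reduced costs: (2.0, 7.0)
  x^k = (0.0, 0.0), subgradient = b - a^T x = 24.0
  y^{k+1} = 0.0 + 0.1*24.0 = 2.4
Step 2: y^k = 2.4, reduced costs: (-5.2, -7.4)
  x^k = (12.0, 12.0), subgradient = b - a^T x = -84.0
  y^{k+1} = 2.4 + 0.1*-84.0 = -6.0
Step 3: y^k = -6.0, reduced costs: (20.0, 43.0)
  x^k = (0.0, 0.0), subgradient = b - a^T x = 24.0
  y^{k+1} = -6.0 + 0.1*24.0 = -3.6
Dual objective at y_3 = -3.6: reduced costs (12.8, 28.6), box minimizer x = (0.0, 0.0)
g(y_3) = b*y + (c1 - a1*y)*x1 + (c2 - a2*y)*x2 = 24*(-3.6) + 12.8*0.0 + 28.6*0.0 = -86.4 + 0.0 + 0.0 = -86.4


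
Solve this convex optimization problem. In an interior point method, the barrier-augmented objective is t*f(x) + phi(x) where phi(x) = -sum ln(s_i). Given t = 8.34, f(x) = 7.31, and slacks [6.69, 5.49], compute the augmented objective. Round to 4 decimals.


Step 1: Compute log-barrier.
ln values: [1.9006, 1.7029]
phi = -(1.9006 + 1.7029) = -3.6035
Step 2: Compute augmented objective.
t*f(x) = 8.34*7.31 = 60.9654
Total = 60.9654 - 3.6035 = 57.3619


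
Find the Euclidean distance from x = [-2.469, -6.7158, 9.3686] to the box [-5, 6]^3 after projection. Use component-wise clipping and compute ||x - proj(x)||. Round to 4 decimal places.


Project each component onto [-5, 6].
clip(-2.469) = -2.469, clip(-6.7158) = -5.0, clip(9.3686) = 6.0
Projection = [-2.469, -5.0, 6.0]
Squared diffs: [0.0, 2.944, 11.3475]
Distance = sqrt(14.2915) = 3.7804


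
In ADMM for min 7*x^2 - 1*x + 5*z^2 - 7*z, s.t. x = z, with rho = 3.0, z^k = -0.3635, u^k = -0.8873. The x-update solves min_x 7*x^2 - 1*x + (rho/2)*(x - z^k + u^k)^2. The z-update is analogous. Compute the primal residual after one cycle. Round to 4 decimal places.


ADMM iteration with rho = 3.0, z^k = -0.3635, u^k = -0.8873
Step 1: x-update.
Minimize 7*x^2 - 1*x + (3.0/2)*(x + 0.3635 - 0.8873)^2
FOC: (2*7 + 3.0)*x = 1 + 3.0*(-0.3635 + 0.8873)
x^{k+1} = 0.1513
Step 2: z-update.
Minimize 5*z^2 - 7*z + (3.0/2)*(0.1513 - z - 0.8873)^2
FOC: (2*5 + 3.0)*z = 7 + 3.0*(0.1513 - 0.8873)
z^{k+1} = 0.3686
Step 3: u-update.
u^{k+1} = -0.8873 + 0.1513 - 0.3686 = -1.1046
Step 4: Primal residual = |0.1513 - 0.3686| = 0.2173


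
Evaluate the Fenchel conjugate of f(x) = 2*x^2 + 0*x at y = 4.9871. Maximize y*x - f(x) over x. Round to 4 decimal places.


f*(y) = sup_x {y*x - a*x^2 - b*x} = sup_x {(y-b)*x - a*x^2}
FOC: (y - b) - 2a*x = 0 => x* = (y - b)/(2a)
x* = (4.9871 - 0)/(2*2) = 1.2468
f*(4.9871) = (y-b)^2/(4a) = (4.9871 - 0)^2/(4*2)
= 24.8712/8 = 3.1089


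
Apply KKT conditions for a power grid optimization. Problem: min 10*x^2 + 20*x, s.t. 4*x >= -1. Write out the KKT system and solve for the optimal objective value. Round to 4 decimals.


Step 1: Try lambda = 0 (constraint inactive).
x_unc = -20/(2*10) = -1.0
Check: 4*-1.0 = -4.0 < -1 -- violated!
Step 2: Constraint must be active: 4*x = -1
x* = -1/4 = -0.25
lambda = (2*10*(-0.25) + 20)/4 = 3.75
Step 3: Compute optimal value.
f(x*) = 10*(-0.25)^2 + 20*(-0.25) = -4.375


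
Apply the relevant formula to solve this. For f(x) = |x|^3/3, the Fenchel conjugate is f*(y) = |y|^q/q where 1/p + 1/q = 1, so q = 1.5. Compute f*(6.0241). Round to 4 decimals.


The conjugate exponent q satisfies 1/p + 1/q = 1.
p = 3, so q = 3/(3 - 1) = 1.5
|y|^q = 6.0241^1.5 = 14.7856
f*(6.0241) = 14.7856 / 1.5 = 9.8571


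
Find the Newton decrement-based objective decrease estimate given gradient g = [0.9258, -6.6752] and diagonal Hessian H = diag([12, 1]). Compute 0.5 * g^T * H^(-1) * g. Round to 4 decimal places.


Step 1: H is diagonal, so H^(-1) * g = [0.0772, -6.6752].
Step 2: g^T H^(-1) g = sum_i g_i^2 / H_ii
  = (0.9258)^2/12 + (-6.6752)^2/1
  = 0.0714 + 44.5583 = 44.6297
Step 3: Objective decrease = 0.5 * g^T H^(-1) g = 22.3149


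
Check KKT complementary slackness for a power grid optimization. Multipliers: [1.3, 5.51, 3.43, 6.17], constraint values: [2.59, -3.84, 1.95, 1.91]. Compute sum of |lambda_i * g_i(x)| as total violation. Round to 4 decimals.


KKT complementary slackness check:
lambda_1 * g_1 = 1.3 * 2.59 = 3.367
lambda_2 * g_2 = 5.51 * -3.84 = -21.1584
lambda_3 * g_3 = 3.43 * 1.95 = 6.6885
lambda_4 * g_4 = 6.17 * 1.91 = 11.7847
Total violation = 3.367 + 21.1584 + 6.6885 + 11.7847 = 42.9986


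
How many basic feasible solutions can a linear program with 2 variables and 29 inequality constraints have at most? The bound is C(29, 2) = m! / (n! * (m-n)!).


Each vertex corresponds to some choice of n active constraints out of m, so the number of vertices is at most C(m, n) = m! / (n!(m-n)!).
m = 29, n = 2
Numerator: 29 * 28
Denominator: 2! = 2
C(29, 2) = 406


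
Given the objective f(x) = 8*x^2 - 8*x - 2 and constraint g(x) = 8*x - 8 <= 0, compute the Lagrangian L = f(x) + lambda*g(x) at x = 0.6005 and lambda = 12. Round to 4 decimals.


Step 1: Evaluate f(x).
f(0.6005) = 8*0.6005^2 - 8*0.6005 - 2 = -3.9192
Step 2: Evaluate g(x).
g(0.6005) = 8*0.6005 - 8 = -3.196
Step 3: Compute Lagrangian.
L = -3.9192 + 12*-3.196 = -42.2712


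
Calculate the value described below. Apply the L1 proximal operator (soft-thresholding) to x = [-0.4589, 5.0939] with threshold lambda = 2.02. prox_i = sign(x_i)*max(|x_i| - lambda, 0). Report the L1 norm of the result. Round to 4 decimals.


Soft-thresholding with lambda = 2.02:
prox(-0.4589) = sign(-0.4589)*max(|-0.4589| - 2.02, 0) = 0.0
prox(5.0939) = sign(5.0939)*max(|5.0939| - 2.02, 0) = 3.0739
prox(x) = [0.0, 3.0739]
||prox(x)||_1 = 0.0 + 3.0739 = 3.0739


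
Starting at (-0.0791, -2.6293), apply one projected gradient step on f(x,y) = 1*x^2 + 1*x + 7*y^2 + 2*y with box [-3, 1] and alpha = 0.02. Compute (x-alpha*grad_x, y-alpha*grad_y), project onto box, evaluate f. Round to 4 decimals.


Step 1: Compute gradient at (-0.0791, -2.6293).
grad_x = 2*1*-0.0791 + 1 = 0.8418
grad_y = 2*7*-2.6293 + 2 = -34.8102
Step 2: Gradient step.
x_raw = -0.0791 - 0.02*0.8418 = -0.0959
y_raw = -2.6293 - 0.02*-34.8102 = -1.9331
Step 3: Project onto [-3, 1].
x_proj = clip(-0.0959) = -0.0959
y_proj = clip(-1.9331) = -1.9331
Step 4: Evaluate f.
f(-0.0959, -1.9331) = 22.2051


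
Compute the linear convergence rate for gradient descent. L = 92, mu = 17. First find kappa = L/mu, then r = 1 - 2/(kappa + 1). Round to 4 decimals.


Step 1: Compute the condition number.
kappa = L/mu = 92/17 = 5.4118
Step 2: Compute the convergence rate.
r = 1 - 2/(kappa + 1) = 1 - 2*mu/(L + mu) = (L - mu)/(L + mu) = 75/109 = 0.6881


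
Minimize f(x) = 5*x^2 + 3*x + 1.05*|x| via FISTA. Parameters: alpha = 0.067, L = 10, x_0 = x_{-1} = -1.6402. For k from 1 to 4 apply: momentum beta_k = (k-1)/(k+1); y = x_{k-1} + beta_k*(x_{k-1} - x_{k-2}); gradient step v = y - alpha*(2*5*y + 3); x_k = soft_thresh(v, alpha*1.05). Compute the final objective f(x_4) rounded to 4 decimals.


FISTA on f(x) = 5*x^2 + 3*x + 1.05*|x|
L = 10, alpha = 0.067
Iteration 1: beta = 0.0, y = -1.6402 + 0.0*(-1.6402 + 1.6402) = -1.6402
  grad(y) = -13.402, v = y - alpha*grad = -0.7423
  prox(v) = soft_thresh(-0.7423, 0.0704) = -0.6719
Iteration 2: beta = 0.3333, y = -0.6719 + 0.3333*(-0.6719 + 1.6402) = -0.3492
  grad(y) = -0.4915, v = y - alpha*grad = -0.3162
  prox(v) = soft_thresh(-0.3162, 0.0704) = -0.2459
Iteration 3: beta = 0.5, y = -0.2459 + 0.5*(-0.2459 + 0.6719) = -0.0328
  grad(y) = 2.6715, v = y - alpha*grad = -0.2118
  prox(v) = soft_thresh(-0.2118, 0.0704) = -0.1415
Iteration 4: beta = 0.6, y = -0.1415 + 0.6*(-0.1415 + 0.2459) = -0.0789
  grad(y) = 2.2114, v = y - alpha*grad = -0.227
  prox(v) = soft_thresh(-0.227, 0.0704) = -0.1567
f(x_4) = 5*(-0.1567)^2 + 3*(-0.1567) + 1.05*|-0.1567| = -0.1828


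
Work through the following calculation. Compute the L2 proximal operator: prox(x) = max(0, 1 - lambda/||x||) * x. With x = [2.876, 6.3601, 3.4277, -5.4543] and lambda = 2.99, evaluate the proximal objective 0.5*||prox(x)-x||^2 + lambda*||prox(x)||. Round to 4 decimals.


Step 1: Compute ||x||.
||x|| = 9.4985
Step 2: Compute scaling factor.
scale = max(0, 1 - 2.99/9.4985) = 0.6852
Step 3: prox(x) = [1.9707, 4.358, 2.3487, -3.7374]
||prox(x)|| = 6.5085
Step 4: Proximal objective.
0.5*||prox-x||^2 = 4.4701
lambda*||prox|| = 19.4604
Total = 23.9303


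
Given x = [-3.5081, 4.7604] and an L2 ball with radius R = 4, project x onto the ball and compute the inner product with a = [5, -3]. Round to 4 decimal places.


Step 1: Compute ||x|| (intermediates to 6 decimals).
||x|| = sqrt((-3.5081)^2 + 4.7604^2) = 5.913389
Step 2: Project.
Since ||x|| > R, scale = R/||x|| = 4/5.913389 = 0.676431, proj(x) = scale * x
proj(x) = [-2.372988, 3.220082]
Step 3: Dot product.
a^T * proj(x) = 5*(-2.372988) - 3*3.220082 = -21.5252


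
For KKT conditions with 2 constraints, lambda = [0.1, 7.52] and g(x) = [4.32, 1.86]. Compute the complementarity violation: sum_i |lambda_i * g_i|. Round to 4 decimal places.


KKT complementary slackness check:
lambda_1 * g_1 = 0.1 * 4.32 = 0.432
lambda_2 * g_2 = 7.52 * 1.86 = 13.9872
Total violation = 0.432 + 13.9872 = 14.4192


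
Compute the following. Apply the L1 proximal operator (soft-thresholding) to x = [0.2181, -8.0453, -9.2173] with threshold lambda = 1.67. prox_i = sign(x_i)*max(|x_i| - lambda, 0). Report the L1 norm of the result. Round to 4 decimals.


Soft-thresholding with lambda = 1.67:
prox(0.2181) = sign(0.2181)*max(|0.2181| - 1.67, 0) = 0.0
prox(-8.0453) = sign(-8.0453)*max(|-8.0453| - 1.67, 0) = -6.3753
prox(-9.2173) = sign(-9.2173)*max(|-9.2173| - 1.67, 0) = -7.5473
prox(x) = [0.0, -6.3753, -7.5473]
||prox(x)||_1 = 0.0 + 6.3753 + 7.5473 = 13.9226


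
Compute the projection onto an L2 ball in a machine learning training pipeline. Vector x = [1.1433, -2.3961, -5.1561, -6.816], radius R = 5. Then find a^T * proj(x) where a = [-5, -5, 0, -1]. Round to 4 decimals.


Step 1: Compute ||x|| (intermediates to 6 decimals).
||x|| = sqrt(1.1433^2 + (-2.3961)^2 + (-5.1561)^2 + (-6.816)^2) = 8.949394
Step 2: Project.
Since ||x|| > R, scale = R/||x|| = 5/8.949394 = 0.558697, proj(x) = scale * x
proj(x) = [0.638758, -1.338694, -2.880698, -3.808079]
Step 3: Dot product.
a^T * proj(x) = -5*0.638758 - 5*(-1.338694) + 0*(-2.880698) - 1*(-3.808079) = 7.3078


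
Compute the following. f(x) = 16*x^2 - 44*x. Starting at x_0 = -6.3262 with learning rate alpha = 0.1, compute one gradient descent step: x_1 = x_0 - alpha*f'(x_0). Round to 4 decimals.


We compute the gradient at x_0 and apply the update.
f'(x) = 32*x - 44
f'(-6.3262) = 32*-6.3262 - 44 = -246.4384
x_1 = -6.3262 - 0.1*-246.4384 = 18.3176


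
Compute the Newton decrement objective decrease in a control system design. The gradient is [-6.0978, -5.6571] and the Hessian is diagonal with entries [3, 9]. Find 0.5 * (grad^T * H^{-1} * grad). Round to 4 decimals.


Step 1: H is diagonal, so H^(-1) * g = [-2.0326, -0.6286].
Step 2: g^T H^(-1) g = sum_i g_i^2 / H_ii
  = (-6.0978)^2/3 + (-5.6571)^2/9
  = 12.3944 + 3.5559 = 15.9503
Step 3: Objective decrease = 0.5 * g^T H^(-1) g = 7.9751


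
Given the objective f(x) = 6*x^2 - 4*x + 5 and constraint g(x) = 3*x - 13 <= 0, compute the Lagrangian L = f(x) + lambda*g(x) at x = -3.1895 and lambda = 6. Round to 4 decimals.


Step 1: Evaluate f(x).
f(-3.1895) = 6*(-3.1895)^2 - 4*(-3.1895) + 5 = 78.7955
Step 2: Evaluate g(x).
g(-3.1895) = 3*-3.1895 - 13 = -22.5685
Step 3: Compute Lagrangian.
L = 78.7955 + 6*-22.5685 = -56.6155


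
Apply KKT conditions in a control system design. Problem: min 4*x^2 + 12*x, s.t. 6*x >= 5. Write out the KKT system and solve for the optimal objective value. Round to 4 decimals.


Step 1: Try lambda = 0 (constraint inactive).
x_unc = -12/(2*4) = -1.5
Check: 6*-1.5 = -9.0 < 5 -- violated!
Step 2: Constraint must be active: 6*x = 5
x* = 5/6 = 0.8333 (rounded; the exact value 5/6 is used below)
lambda = (2*4*(5/6) + 12)/6 = 3.1111
Step 3: Compute optimal value.
f(x*) = 4*(5/6)^2 + 12*(5/6) = 12.7778


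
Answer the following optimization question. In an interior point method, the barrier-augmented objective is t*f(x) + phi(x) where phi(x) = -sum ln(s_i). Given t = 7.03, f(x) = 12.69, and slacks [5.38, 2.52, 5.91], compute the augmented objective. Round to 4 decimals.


Step 1: Compute log-barrier.
ln values: [1.6827, 0.9243, 1.7766]
phi = -(1.6827 + 0.9243 + 1.7766) = -4.3836
Step 2: Compute augmented objective.
t*f(x) = 7.03*12.69 = 89.2107
Total = 89.2107 - 4.3836 = 84.8271


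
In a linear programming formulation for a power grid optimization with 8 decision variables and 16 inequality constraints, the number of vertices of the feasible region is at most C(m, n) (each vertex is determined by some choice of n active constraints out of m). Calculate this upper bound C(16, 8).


Each vertex corresponds to some choice of n active constraints out of m, so the number of vertices is at most C(m, n) = m! / (n!(m-n)!).
m = 16, n = 8
Numerator: 16 * 15 * 14 * 13 * 12 * 11 * 10 * 9
Denominator: 8! = 40320
C(16, 8) = 12870


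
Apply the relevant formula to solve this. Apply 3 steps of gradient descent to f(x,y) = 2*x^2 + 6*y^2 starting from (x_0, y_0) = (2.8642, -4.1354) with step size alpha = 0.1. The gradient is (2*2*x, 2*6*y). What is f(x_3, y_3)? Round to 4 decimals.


Gradient descent on f(x,y) = 2*x^2 + 6*y^2.
Starting point: (2.8642, -4.1354), alpha = 0.1
Step 1: grad_x = 2*2*2.8642 = 11.4568, grad_y = 2*6*-4.1354 = -49.6248
  x_1 = 2.8642 - 0.1*11.4568 = 1.7185
  y_1 = -4.1354 - 0.1*-49.6248 = 0.8271
Step 2: grad_x = 2*2*1.7185 = 6.8741, grad_y = 2*6*0.8271 = 9.925
  x_2 = 1.7185 - 0.1*6.8741 = 1.0311
  y_2 = 0.8271 - 0.1*9.925 = -0.1654
Step 3: grad_x = 2*2*1.0311 = 4.1244, grad_y = 2*6*-0.1654 = -1.985
  x_3 = 1.0311 - 0.1*4.1244 = 0.6187
  y_3 = -0.1654 - 0.1*-1.985 = 0.0331
f(0.6187, 0.0331) = 2*0.6187^2 + 6*0.0331^2 = 0.7721
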